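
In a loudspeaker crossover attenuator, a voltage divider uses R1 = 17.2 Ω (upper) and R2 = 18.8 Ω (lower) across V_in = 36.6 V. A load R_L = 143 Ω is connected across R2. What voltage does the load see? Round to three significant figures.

R2 ‖ R_L = (18.8 × 143)/(18.8 + 143) = 16.62 Ω.
Voltage divider with the loaded lower leg: V_out = 36.6 × 16.62/(17.2 + 16.62) = 36.6 × 0.4914 = 17.98 V.

V_out ≈ 18.0 V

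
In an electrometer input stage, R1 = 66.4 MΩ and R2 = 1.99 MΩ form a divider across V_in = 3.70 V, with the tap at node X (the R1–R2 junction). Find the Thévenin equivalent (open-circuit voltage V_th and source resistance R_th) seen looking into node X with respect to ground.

Open-circuit (no load on X): V_th = V_in · R2/(R1 + R2) = 3.70 × 1.99/(66.40 + 1.99) = 0.1077 V.
Zeroing V_in shorts the top of R1 to ground, so R_th = R1 ‖ R2 = 1.932 MΩ.

V_th ≈ 0.108 V, R_th ≈ 1.93 MΩ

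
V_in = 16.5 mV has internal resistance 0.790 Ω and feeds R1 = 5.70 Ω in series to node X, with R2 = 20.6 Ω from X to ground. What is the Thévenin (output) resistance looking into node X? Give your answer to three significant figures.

R1' = 0.790 + 5.70 = 6.490 Ω (source resistance + R1).
Looking into X with the source shorted: R_th = R1'·R2/(R1'+R2) = 6.490 × 20.6/27.09 = 4.935 Ω.

R_th ≈ 4.94 Ω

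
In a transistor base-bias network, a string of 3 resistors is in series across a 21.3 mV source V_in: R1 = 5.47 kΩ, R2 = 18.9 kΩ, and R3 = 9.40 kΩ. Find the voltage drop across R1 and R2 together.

Series total: ΣR = 5.47 + 18.9 + 9.40 = 33.77 kΩ.
R_{R1..R2} = 5.47 + 18.9 = 24.37 kΩ.
Voltage divider: V = V_in · (24.37 / 33.77) = 21.3 × 0.7216 = 15.37 mV.

V ≈ 15.4 mV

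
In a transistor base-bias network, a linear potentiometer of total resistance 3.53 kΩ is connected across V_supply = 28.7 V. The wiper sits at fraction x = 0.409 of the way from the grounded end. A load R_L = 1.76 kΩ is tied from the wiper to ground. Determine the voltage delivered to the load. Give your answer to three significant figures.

The pot divides into 2.086 kΩ above the wiper and 1.444 kΩ below.
R_L loads the lower segment: effective lower R = 0.7931 kΩ.
Loaded-divider output: V_out = 28.7 × 0.2755 = 7.906 V.

V_out ≈ 7.91 V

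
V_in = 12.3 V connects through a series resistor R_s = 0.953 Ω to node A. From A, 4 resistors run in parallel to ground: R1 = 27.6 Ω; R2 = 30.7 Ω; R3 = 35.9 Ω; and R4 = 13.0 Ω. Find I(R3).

I ≈ 0.294 A

Combine the parallel branches: R_p = (1/27.6 + 1/30.7 + 1/35.9 + 1/13.0)⁻¹ = 5.761 Ω.
V_A = 12.3 × 5.761/6.714 = 10.55 V.
I(R3) = V_A / R3 = 10.55/35.9 = 0.2940 A.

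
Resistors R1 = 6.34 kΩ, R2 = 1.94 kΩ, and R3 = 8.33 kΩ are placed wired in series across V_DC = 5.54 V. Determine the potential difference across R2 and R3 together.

ΣR = 6.34 + 1.94 + 8.33 = 16.61 kΩ.
R_{R2..R3} = 1.94 + 8.33 = 10.27 kΩ.
By the voltage-divider rule, V = 5.54 × 10.27/16.61 = 3.425 V.

V ≈ 3.43 V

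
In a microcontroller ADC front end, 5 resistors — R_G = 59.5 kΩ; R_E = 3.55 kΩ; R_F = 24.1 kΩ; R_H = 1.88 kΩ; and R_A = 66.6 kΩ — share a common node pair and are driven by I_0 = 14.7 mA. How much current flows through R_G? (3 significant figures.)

Conductances: ΣG = 1/59.5 + 1/3.55 + 1/24.1 + 1/1.88 + 1/66.6 = 0.8869 (1/kΩ).
Current divider: I(R_G) = I_0 · G_k/ΣG = 14.7 × (0.01681/0.8869) = 14.7 × 0.01895 = 0.2786 mA.

I ≈ 0.279 mA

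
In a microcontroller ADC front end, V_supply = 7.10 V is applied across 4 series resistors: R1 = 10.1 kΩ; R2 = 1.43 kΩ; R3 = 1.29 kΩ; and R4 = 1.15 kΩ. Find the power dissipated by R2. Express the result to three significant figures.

P ≈ 0.369 mW

The common current is I = 7.10/13.97 = 0.5082 mA.
V(R2) = I·R = 0.7268 V; P = V·I = 0.7268 × 0.5082 = 0.3694 mW.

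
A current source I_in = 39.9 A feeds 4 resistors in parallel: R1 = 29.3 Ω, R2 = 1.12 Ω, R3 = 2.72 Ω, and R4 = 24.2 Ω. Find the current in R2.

I ≈ 26.7 A

Total conductance ΣG = 1/29.3 + 1/1.12 + 1/2.72 + 1/24.2 = 1.336 (units of 1/Ω).
By the current-divider rule, I = I_in · G_k/ΣG = 39.9 × 0.6683 = 26.67 A.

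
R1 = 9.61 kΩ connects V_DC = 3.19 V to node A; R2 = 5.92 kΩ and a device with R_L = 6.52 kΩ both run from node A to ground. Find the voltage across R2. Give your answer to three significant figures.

V_out ≈ 0.779 V

R2 ‖ R_L = (5.92 × 6.52)/(5.92 + 6.52) = 3.103 kΩ.
Now apply the divider: V_out = 3.19 × 0.2441 = 0.7786 V.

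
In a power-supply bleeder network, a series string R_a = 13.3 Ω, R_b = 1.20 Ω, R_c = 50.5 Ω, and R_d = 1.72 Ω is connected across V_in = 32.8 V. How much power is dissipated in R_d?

Series current I = V_in/ΣR = 32.8/66.72 = 0.4916 A.
P = I²R = 0.2417 × 1.72 = 0.4157 W.

P ≈ 0.416 W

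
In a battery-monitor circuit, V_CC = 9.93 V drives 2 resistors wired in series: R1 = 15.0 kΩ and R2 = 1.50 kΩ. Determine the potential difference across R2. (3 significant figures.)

Total series resistance ΣR = 15.0 + 1.50 = 16.50 kΩ.
By the voltage-divider rule, V = 9.93 × 1.500/16.50 = 0.9027 V.

V ≈ 0.903 V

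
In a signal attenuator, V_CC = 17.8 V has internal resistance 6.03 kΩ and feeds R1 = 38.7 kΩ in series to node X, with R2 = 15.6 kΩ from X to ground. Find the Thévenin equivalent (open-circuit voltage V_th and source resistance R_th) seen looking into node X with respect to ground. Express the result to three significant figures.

V_th ≈ 4.60 V, R_th ≈ 11.6 kΩ

R1' = 6.03 + 38.7 = 44.73 kΩ (source resistance + R1).
With X open, the divider is unloaded: V_th = 17.8 × 15.6/60.33 = 4.603 V.
With V_CC suppressed (replaced by a short), R_th = R1' ‖ R2 = (44.73 × 15.6)/(44.73 + 15.6) = 11.57 kΩ.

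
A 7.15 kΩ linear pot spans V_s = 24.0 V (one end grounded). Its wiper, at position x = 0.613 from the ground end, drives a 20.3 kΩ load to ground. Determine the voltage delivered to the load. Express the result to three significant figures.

V_out ≈ 13.6 V

The pot divides into 2.767 kΩ above the wiper and 4.383 kΩ below.
R_L loads the lower segment: effective lower R = 3.605 kΩ.
V_out = 24.0 × 3.605/(2.767 + 3.605) = 13.58 V.
(Unloaded: V_out = x·V_s = 14.7 V.)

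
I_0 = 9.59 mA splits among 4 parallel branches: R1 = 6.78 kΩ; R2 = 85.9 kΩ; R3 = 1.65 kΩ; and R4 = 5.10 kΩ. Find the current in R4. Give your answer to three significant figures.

I ≈ 1.96 mA

ΣG = 1/6.78 + 1/85.9 + 1/1.65 + 1/5.10 = 0.9613.
Current divider: I(R4) = I_0 · G_k/ΣG = 9.59 × (0.1961/0.9613) = 9.59 × 0.2040 = 1.956 mA.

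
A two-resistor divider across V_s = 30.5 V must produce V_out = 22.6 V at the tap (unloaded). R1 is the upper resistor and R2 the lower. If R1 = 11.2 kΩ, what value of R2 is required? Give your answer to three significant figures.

R2 ≈ 32.0 kΩ

V_out/V_s = R2/(R1+R2) = 0.7410.
Rearranging, R2 = R1·k/(1−k) = 11.2 × 2.861 = 32.04 kΩ.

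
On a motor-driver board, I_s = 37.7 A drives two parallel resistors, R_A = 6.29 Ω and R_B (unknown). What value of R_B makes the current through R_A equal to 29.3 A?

In a two-way split, I_A/I_s = R_B/(R_A + R_B).
With f = 0.7772, R_B = R_A · f/(1−f) = 6.29 × 3.488 = 21.94 Ω.

R_B ≈ 21.9 Ω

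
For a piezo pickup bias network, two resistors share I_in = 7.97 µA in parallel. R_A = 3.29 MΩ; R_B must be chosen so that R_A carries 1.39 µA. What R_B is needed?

Two-branch current divider: I_A = I_in · R_B/(R_A + R_B).
With f = 0.1744, R_B = R_A · f/(1−f) = 3.29 × 0.2112 = 0.6950 MΩ.

R_B ≈ 0.695 MΩ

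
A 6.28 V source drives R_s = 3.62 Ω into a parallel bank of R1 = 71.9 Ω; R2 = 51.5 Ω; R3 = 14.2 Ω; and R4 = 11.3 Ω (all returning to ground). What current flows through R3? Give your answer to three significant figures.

Equivalent of the parallel group: R_p = 5.202 Ω.
Node voltage V_A = V_supply · R_p/(R_s + R_p) = 6.28 × 0.5896 = 3.703 V.
Branch current I = V_A/R3 = 3.703/14.2 = 0.2608 A.

I ≈ 0.261 A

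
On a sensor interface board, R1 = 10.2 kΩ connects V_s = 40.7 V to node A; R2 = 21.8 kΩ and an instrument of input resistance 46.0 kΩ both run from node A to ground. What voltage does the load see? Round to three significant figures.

V_out ≈ 24.1 V

R2 ‖ R_L = (21.8 × 46.0)/(21.8 + 46.0) = 14.79 kΩ.
Now apply the divider: V_out = 40.7 × 0.5918 = 24.09 V.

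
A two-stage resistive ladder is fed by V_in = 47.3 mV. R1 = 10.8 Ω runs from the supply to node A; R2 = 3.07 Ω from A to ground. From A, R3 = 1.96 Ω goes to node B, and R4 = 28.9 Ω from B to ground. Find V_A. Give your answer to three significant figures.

V_A ≈ 9.72 mV

The second stage (R3 + R4 = 30.86 Ω) loads node A in parallel with R2.
Effective lower resistance at A: R2 ‖ 30.86 = 2.792 Ω.
V_A = 47.3 × 2.792/(10.8 + 2.792) = 9.717 mV.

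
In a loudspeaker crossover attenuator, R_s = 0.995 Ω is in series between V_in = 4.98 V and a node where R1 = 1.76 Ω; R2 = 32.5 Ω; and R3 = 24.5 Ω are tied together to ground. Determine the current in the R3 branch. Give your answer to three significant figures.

Equivalent of the parallel group: R_p = 1.563 Ω.
V_A by voltage divider: V_A = 4.98 × 1.563/(0.995 + 1.563) = 3.043 V.
Branch current I = V_A/R3 = 3.043/24.5 = 0.1242 A.

I ≈ 0.124 A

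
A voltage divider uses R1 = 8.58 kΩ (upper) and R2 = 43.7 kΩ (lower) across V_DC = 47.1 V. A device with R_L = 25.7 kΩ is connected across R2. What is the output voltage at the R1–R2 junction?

The load sits in parallel with R2, giving an effective lower resistance R2' = R2·R_L/(R2+R_L) = 16.18 kΩ.
Voltage divider with the loaded lower leg: V_out = 47.1 × 16.18/(8.58 + 16.18) = 47.1 × 0.6535 = 30.78 V.

V_out ≈ 30.8 V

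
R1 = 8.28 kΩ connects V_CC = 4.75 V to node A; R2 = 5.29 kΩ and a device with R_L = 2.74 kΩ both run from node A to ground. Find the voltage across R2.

V_out ≈ 0.850 V

The load sits in parallel with R2, giving an effective lower resistance R2' = R2·R_L/(R2+R_L) = 1.805 kΩ.
Now apply the divider: V_out = 4.75 × 0.1790 = 0.8502 V.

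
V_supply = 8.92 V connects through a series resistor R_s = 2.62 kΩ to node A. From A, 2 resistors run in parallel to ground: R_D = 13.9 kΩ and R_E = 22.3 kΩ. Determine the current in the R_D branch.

Parallel bank: R_p = 1/(1/13.9 + 1/22.3) = 8.563 kΩ.
Node voltage V_A = V_supply · R_p/(R_s + R_p) = 8.92 × 0.7657 = 6.830 V.
I(R_D) = V_A / R_D = 6.830/13.9 = 0.4914 mA.

I ≈ 0.491 mA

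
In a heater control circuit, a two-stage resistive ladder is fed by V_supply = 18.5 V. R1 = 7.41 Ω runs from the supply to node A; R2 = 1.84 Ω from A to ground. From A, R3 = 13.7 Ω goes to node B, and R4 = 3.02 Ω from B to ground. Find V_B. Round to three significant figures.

The second stage (R3 + R4 = 16.72 Ω) loads node A in parallel with R2.
Effective lower resistance at A: R2 ‖ 16.72 = 1.658 Ω.
V_A = 18.5 × 1.658/(7.41 + 1.658) = 3.382 V.
Stage 2 is unloaded, so V_B = V_A · R4/(R3+R4) = 3.382 × 3.02/16.72 = 0.6108 V.

V_B ≈ 0.611 V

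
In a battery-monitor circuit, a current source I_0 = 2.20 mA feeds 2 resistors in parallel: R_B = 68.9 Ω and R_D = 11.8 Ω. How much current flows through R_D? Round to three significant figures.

I ≈ 1.88 mA

Two-branch current divider: I_k = I_0 · R_other/(R_1 + R_2).
So I = 2.20 × 68.9/80.70 = 1.878 mA.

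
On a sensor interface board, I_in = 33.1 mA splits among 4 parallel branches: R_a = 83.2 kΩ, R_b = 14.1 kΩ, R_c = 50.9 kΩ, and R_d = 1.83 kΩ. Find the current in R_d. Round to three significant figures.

Total conductance ΣG = 1/83.2 + 1/14.1 + 1/50.9 + 1/1.83 = 0.6490 (units of 1/kΩ).
By the current-divider rule, I = I_in · G_k/ΣG = 33.1 × 0.8419 = 27.87 mA.

I ≈ 27.9 mA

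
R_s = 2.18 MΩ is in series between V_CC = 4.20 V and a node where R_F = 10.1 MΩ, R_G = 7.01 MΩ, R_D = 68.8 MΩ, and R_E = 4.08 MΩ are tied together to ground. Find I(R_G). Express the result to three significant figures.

I ≈ 0.286 µA

Combine the parallel branches: R_p = (1/10.1 + 1/7.01 + 1/68.8 + 1/4.08)⁻¹ = 1.995 MΩ.
Node voltage V_A = V_CC · R_p/(R_s + R_p) = 4.20 × 0.4778 = 2.007 V.
I(R_G) = V_A / R_G = 2.007/7.01 = 0.2863 µA.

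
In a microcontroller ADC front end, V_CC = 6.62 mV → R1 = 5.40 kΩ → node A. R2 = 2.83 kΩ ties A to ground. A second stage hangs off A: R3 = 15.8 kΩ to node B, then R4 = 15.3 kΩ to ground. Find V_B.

The second stage (R3 + R4 = 31.10 kΩ) loads node A in parallel with R2.
Effective lower resistance at A: R2 ‖ 31.10 = 2.594 kΩ.
V_A = 6.62 × 2.594/(5.40 + 2.594) = 2.148 mV.
V_B = V_A × 0.4920 = 1.057 mV.

V_B ≈ 1.06 mV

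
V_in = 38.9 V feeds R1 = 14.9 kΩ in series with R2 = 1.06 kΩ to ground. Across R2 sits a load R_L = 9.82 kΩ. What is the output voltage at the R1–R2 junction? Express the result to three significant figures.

V_out ≈ 2.35 V

R2 ‖ R_L = (1.06 × 9.82)/(1.06 + 9.82) = 0.9567 kΩ.
Now apply the divider: V_out = 38.9 × 0.06034 = 2.347 V.
(Unloaded it would be 2.58 V; the load pulls it down.)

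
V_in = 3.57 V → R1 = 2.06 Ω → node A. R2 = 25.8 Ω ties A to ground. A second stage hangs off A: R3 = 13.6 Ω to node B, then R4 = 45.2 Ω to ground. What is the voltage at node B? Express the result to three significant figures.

V_B ≈ 2.46 V

The second stage (R3 + R4 = 58.80 Ω) loads node A in parallel with R2.
Effective lower resistance at A: R2 ‖ 58.80 = 17.93 Ω.
So V_A = 3.57 × 0.8970 = 3.202 V.
Then the unloaded second divider: V_B = V_A × R4/(R3+R4) = 3.202 × 0.7687 = 2.462 V.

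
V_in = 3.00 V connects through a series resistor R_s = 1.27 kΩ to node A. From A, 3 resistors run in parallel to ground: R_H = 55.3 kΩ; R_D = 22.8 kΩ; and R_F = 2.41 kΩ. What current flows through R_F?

I ≈ 0.775 mA

Equivalent of the parallel group: R_p = 2.097 kΩ.
Node voltage V_A = V_in · R_p/(R_s + R_p) = 3.00 × 0.6228 = 1.868 V.
Branch current I = V_A/R_F = 1.868/2.41 = 0.7753 mA.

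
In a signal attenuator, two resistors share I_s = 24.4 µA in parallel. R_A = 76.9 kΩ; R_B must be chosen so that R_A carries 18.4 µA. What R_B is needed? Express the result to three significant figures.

R_B ≈ 236 kΩ

The fraction through R_A equals R_B/(R_A+R_B).
18.4/24.4 = R_B/(R_A + R_B) → R_B = R_A · (0.7541)/(1 − 0.7541) = 76.9 × 3.067 = 235.8 kΩ.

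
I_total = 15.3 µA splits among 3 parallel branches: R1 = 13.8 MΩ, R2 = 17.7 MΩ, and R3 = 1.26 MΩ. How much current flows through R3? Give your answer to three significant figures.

I ≈ 13.2 µA

ΣG = 1/13.8 + 1/17.7 + 1/1.26 = 0.9226.
Current divider: I(R3) = I_total · G_k/ΣG = 15.3 × (0.7937/0.9226) = 15.3 × 0.8602 = 13.16 µA.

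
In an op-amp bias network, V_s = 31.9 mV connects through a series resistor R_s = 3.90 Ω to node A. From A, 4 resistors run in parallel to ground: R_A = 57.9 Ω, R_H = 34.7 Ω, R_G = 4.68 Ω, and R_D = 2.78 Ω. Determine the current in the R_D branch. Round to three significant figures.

I ≈ 3.36 mA

Parallel bank: R_p = 1/(1/57.9 + 1/34.7 + 1/4.68 + 1/2.78) = 1.614 Ω.
Node voltage V_A = V_s · R_p/(R_s + R_p) = 31.9 × 0.2927 = 9.339 mV.
I(R_D) = V_A / R_D = 9.339/2.78 = 3.359 mA.
(Check via current divider: I_total = 5.785 mA; share G_k/ΣG = 0.5807 → same result.)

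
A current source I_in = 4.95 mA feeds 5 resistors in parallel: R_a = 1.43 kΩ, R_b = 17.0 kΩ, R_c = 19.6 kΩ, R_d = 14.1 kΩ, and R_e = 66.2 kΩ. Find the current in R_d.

Total conductance ΣG = 1/1.43 + 1/17.0 + 1/19.6 + 1/14.1 + 1/66.2 = 0.8952 (units of 1/kΩ).
Current divider: I(R_d) = I_in · G_k/ΣG = 4.95 × (0.07092/0.8952) = 4.95 × 0.07923 = 0.3922 mA.

I ≈ 0.392 mA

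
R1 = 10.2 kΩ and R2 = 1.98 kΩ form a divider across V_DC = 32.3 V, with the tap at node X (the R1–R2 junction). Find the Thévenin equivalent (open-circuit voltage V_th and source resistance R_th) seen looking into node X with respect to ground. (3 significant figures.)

V_th ≈ 5.25 V, R_th ≈ 1.66 kΩ

With X open, the divider is unloaded: V_th = 32.3 × 1.98/12.18 = 5.251 V.
Looking into X with the source shorted: R_th = R1·R2/(R1+R2) = 10.20 × 1.98/12.18 = 1.658 kΩ.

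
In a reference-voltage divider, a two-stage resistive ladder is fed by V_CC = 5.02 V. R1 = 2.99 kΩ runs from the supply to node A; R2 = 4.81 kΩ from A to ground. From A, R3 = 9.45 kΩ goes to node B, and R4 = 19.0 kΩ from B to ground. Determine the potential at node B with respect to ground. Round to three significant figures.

Node A sees R2 in parallel with the series input of stage 2, R3 + R4 = 28.45 kΩ.
R2 ‖ (R3+R4) = 4.114 kΩ.
First divider: V_A = V_CC · 4.114/(2.99 + 4.114) = 2.907 V.
Stage 2 is unloaded, so V_B = V_A · R4/(R3+R4) = 2.907 × 19.0/28.45 = 1.942 V.

V_B ≈ 1.94 V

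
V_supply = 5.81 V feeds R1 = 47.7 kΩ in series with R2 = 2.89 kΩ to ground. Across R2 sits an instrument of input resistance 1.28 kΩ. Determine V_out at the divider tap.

R2 ‖ R_L = (2.89 × 1.28)/(2.89 + 1.28) = 0.8871 kΩ.
Then V_out = V_supply · R2'/(R1 + R2') = 5.81 × 0.8871/48.59 = 0.1061 V.

V_out ≈ 0.106 V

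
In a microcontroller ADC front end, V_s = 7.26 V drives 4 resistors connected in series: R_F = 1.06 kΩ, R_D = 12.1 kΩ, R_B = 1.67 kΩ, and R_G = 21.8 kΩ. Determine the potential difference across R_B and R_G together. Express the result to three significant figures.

ΣR = 1.06 + 12.1 + 1.67 + 21.8 = 36.63 kΩ.
R_{R_B..R_G} = 1.67 + 21.8 = 23.47 kΩ.
V = V_s · R/ΣR = 7.26 × 0.6407 = 4.652 V.

V ≈ 4.65 V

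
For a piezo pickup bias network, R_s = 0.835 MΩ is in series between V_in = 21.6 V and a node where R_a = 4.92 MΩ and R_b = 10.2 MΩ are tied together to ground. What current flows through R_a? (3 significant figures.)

Equivalent of the parallel group: R_p = 3.319 MΩ.
V_A = 21.6 × 3.319/4.154 = 17.26 V.
I(R_a) = V_A / R_a = 17.26/4.92 = 3.508 µA.
(Check via current divider: I_total = 5.200 µA; share G_k/ΣG = 0.6746 → same result.)

I ≈ 3.51 µA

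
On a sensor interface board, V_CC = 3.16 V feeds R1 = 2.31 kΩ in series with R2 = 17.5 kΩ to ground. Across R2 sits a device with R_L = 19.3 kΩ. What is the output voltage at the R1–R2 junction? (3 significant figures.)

V_out ≈ 2.52 V

First combine the lower leg with the load: R2 ‖ R_L = 9.178 kΩ.
Voltage divider with the loaded lower leg: V_out = 3.16 × 9.178/(2.31 + 9.178) = 3.16 × 0.7989 = 2.525 V.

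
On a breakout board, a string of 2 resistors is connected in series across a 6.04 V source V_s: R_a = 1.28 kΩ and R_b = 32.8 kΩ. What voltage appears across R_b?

V ≈ 5.81 V

ΣR = 1.28 + 32.8 = 34.08 kΩ.
Voltage divider: V = V_s · (32.80 / 34.08) = 6.04 × 0.9624 = 5.813 V.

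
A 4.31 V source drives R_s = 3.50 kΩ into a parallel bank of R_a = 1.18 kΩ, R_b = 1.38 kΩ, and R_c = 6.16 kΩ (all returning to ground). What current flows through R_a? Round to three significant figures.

Combine the parallel branches: R_p = (1/1.18 + 1/1.38 + 1/6.16)⁻¹ = 0.5766 kΩ.
V_A by voltage divider: V_A = 4.31 × 0.5766/(3.50 + 0.5766) = 0.6096 V.
Branch current I = V_A/R_a = 0.6096/1.18 = 0.5166 mA.
(Check via current divider: I_total = 1.057 mA; share G_k/ΣG = 0.4886 → same result.)

I ≈ 0.517 mA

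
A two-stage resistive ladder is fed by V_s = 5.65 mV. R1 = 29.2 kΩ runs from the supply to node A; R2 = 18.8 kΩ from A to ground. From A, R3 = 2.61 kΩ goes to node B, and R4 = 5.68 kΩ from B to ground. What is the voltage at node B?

V_B ≈ 0.637 mV

Node A sees R2 in parallel with the series input of stage 2, R3 + R4 = 8.290 kΩ.
Effective lower resistance at A: R2 ‖ 8.290 = 5.753 kΩ.
So V_A = 5.65 × 0.1646 = 0.9300 mV.
Stage 2 is unloaded, so V_B = V_A · R4/(R3+R4) = 0.9300 × 5.68/8.290 = 0.6372 mV.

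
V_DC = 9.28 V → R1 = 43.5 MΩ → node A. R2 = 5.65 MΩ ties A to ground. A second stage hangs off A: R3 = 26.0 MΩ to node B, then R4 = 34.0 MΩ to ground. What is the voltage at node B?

V_B ≈ 0.558 V

Looking into the second stage from A: R3 + R4 = 60.00 MΩ appears in parallel with R2.
R2 ‖ (R3+R4) = 5.164 MΩ.
V_A = 9.28 × 5.164/(43.5 + 5.164) = 0.9847 V.
V_B = V_A × 0.5667 = 0.5580 V.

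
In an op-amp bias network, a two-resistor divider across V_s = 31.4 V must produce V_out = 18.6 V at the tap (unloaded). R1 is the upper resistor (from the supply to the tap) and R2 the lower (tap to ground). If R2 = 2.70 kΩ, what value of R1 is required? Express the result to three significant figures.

R1 ≈ 1.86 kΩ

Required fraction k = V_out/V_s = 0.5924.
R1 = R2·(1/k − 1) = 2.70 × 0.6882 = 1.858 kΩ.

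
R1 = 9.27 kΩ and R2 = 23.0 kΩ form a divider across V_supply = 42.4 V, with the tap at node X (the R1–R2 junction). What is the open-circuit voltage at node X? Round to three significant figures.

Open-circuit (no load on X): V_th = V_supply · R2/(R1 + R2) = 42.4 × 23.0/(9.270 + 23.0) = 30.22 V.

V_th ≈ 30.2 V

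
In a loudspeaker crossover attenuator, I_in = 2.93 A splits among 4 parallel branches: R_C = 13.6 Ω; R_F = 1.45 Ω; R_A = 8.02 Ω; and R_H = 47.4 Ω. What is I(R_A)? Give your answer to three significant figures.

Total conductance ΣG = 1/13.6 + 1/1.45 + 1/8.02 + 1/47.4 = 0.9090 (units of 1/Ω).
By the current-divider rule, I = I_in · G_k/ΣG = 2.93 × 0.1372 = 0.4019 A.

I ≈ 0.402 A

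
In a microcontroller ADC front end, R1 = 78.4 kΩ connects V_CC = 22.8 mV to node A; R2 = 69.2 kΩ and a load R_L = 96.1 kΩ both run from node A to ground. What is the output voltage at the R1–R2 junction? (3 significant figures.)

V_out ≈ 7.73 mV

First combine the lower leg with the load: R2 ‖ R_L = 40.23 kΩ.
Voltage divider with the loaded lower leg: V_out = 22.8 × 40.23/(78.4 + 40.23) = 22.8 × 0.3391 = 7.732 mV.
(Unloaded it would be 10.7 mV; the load pulls it down.)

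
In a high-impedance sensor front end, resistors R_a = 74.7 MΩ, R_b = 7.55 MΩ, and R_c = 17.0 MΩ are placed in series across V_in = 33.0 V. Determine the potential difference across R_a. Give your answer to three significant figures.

V ≈ 24.8 V

Total series resistance ΣR = 74.7 + 7.55 + 17.0 = 99.25 MΩ.
Voltage divider: V = V_in · (74.70 / 99.25) = 33.0 × 0.7526 = 24.84 V.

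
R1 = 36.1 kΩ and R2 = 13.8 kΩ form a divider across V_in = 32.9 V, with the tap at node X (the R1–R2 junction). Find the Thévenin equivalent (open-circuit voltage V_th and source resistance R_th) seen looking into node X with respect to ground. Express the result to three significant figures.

V_th ≈ 9.10 V, R_th ≈ 9.98 kΩ

Open-circuit (no load on X): V_th = V_in · R2/(R1 + R2) = 32.9 × 13.8/(36.10 + 13.8) = 9.099 V.
Looking into X with the source shorted: R_th = R1·R2/(R1+R2) = 36.10 × 13.8/49.90 = 9.984 kΩ.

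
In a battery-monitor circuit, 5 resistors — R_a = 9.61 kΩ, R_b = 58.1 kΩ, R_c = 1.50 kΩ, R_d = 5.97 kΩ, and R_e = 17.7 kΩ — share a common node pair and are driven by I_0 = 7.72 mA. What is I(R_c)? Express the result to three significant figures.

Conductances: ΣG = 1/9.61 + 1/58.1 + 1/1.50 + 1/5.97 + 1/17.7 = 1.012 (1/kΩ).
By the current-divider rule, I = I_0 · G_k/ΣG = 7.72 × 0.6588 = 5.086 mA.

I ≈ 5.09 mA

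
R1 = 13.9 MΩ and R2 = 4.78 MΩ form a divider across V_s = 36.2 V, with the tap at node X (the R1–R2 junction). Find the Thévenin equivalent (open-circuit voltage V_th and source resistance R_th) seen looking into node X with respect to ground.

With X open, the divider is unloaded: V_th = 36.2 × 4.78/18.68 = 9.263 V.
Looking into X with the source shorted: R_th = R1·R2/(R1+R2) = 13.90 × 4.78/18.68 = 3.557 MΩ.

V_th ≈ 9.26 V, R_th ≈ 3.56 MΩ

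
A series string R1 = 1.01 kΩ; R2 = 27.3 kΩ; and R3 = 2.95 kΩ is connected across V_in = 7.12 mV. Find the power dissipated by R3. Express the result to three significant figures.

P ≈ 0.153 nW

Series current I = V_in/ΣR = 7.12/31.26 = 0.2278 µA.
V(R3) = I·R = 0.6719 mV; P = V·I = 0.6719 × 0.2278 = 0.1530 nW.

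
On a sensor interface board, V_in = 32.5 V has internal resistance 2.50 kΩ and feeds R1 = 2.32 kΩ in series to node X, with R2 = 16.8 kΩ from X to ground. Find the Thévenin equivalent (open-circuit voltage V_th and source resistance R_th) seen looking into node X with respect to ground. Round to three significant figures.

V_th ≈ 25.3 V, R_th ≈ 3.75 kΩ

R1' = 2.50 + 2.32 = 4.820 kΩ (source resistance + R1).
V_th is the unloaded tap voltage: V_in · R2/(R1'+R2) = 32.5 × 0.7771 = 25.25 V.
Looking into X with the source shorted: R_th = R1'·R2/(R1'+R2) = 4.820 × 16.8/21.62 = 3.745 kΩ.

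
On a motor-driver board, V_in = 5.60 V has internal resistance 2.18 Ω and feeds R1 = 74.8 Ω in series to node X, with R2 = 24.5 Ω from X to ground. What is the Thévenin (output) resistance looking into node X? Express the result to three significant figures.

R_th ≈ 18.6 Ω

R1' = 2.18 + 74.8 = 76.98 Ω (source resistance + R1).
With V_in suppressed (replaced by a short), R_th = R1' ‖ R2 = (76.98 × 24.5)/(76.98 + 24.5) = 18.59 Ω.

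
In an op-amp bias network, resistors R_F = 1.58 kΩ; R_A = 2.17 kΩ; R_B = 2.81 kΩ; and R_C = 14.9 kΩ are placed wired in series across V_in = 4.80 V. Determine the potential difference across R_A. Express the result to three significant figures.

ΣR = 1.58 + 2.17 + 2.81 + 14.9 = 21.46 kΩ.
Voltage divider: V = V_in · (2.170 / 21.46) = 4.80 × 0.1011 = 0.4854 V.

V ≈ 0.485 V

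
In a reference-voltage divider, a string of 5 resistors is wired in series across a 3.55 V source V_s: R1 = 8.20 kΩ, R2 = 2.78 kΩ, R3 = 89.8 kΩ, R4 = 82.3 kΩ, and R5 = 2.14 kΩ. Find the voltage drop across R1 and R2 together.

V ≈ 0.210 V

ΣR = 8.20 + 2.78 + 89.8 + 82.3 + 2.14 = 185.2 kΩ.
R_{R1..R2} = 8.20 + 2.78 = 10.98 kΩ.
By the voltage-divider rule, V = 3.55 × 10.98/185.2 = 0.2104 V.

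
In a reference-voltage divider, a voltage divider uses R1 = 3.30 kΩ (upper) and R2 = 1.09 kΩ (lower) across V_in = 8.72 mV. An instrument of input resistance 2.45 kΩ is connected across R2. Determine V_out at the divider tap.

V_out ≈ 1.62 mV

R2 ‖ R_L = (1.09 × 2.45)/(1.09 + 2.45) = 0.7544 kΩ.
Now apply the divider: V_out = 8.72 × 0.1861 = 1.622 mV.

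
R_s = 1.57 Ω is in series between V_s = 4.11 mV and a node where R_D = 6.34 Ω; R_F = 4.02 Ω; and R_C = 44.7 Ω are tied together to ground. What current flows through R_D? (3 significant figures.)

I ≈ 0.387 mA

Parallel bank: R_p = 1/(1/6.34 + 1/4.02 + 1/44.7) = 2.332 Ω.
V_A by voltage divider: V_A = 4.11 × 2.332/(1.57 + 2.332) = 2.456 mV.
Branch current I = V_A/R_D = 2.456/6.34 = 0.3874 mA.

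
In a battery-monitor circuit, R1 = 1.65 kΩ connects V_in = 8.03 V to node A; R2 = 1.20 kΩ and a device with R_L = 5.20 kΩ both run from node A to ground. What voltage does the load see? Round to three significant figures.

R2 ‖ R_L = (1.20 × 5.20)/(1.20 + 5.20) = 0.9750 kΩ.
Now apply the divider: V_out = 8.03 × 0.3714 = 2.983 V.
(Unloaded it would be 3.38 V; the load pulls it down.)

V_out ≈ 2.98 V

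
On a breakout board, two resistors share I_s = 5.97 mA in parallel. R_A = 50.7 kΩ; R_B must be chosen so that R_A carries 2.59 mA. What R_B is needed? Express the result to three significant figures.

The fraction through R_A equals R_B/(R_A+R_B).
2.59/5.97 = R_B/(R_A + R_B) → R_B = R_A · (0.4338)/(1 − 0.4338) = 50.7 × 0.7663 = 38.85 kΩ.

R_B ≈ 38.8 kΩ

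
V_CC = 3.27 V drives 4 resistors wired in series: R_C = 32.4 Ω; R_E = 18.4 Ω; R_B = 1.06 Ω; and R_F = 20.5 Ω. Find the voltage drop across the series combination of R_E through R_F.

Series total: ΣR = 32.4 + 18.4 + 1.06 + 20.5 = 72.36 Ω.
R_{R_E..R_F} = 18.4 + 1.06 + 20.5 = 39.96 Ω.
V = V_CC · R/ΣR = 3.27 × 0.5522 = 1.806 V.

V ≈ 1.81 V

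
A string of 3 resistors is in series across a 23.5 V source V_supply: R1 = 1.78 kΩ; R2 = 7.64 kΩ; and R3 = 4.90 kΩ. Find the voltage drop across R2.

Series total: ΣR = 1.78 + 7.64 + 4.90 = 14.32 kΩ.
V = V_supply · R/ΣR = 23.5 × 0.5335 = 12.54 V.

V ≈ 12.5 V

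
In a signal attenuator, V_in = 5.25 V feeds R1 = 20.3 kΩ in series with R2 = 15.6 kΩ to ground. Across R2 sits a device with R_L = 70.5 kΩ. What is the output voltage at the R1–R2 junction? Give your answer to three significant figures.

V_out ≈ 2.03 V

First combine the lower leg with the load: R2 ‖ R_L = 12.77 kΩ.
Voltage divider with the loaded lower leg: V_out = 5.25 × 12.77/(20.3 + 12.77) = 5.25 × 0.3862 = 2.028 V.
(Unloaded it would be 2.28 V; the load pulls it down.)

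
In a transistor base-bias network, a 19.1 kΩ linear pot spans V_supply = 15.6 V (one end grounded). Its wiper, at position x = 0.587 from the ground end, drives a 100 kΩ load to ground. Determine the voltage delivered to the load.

V_out ≈ 8.75 V

Split the track: R_lower = x·R_p = 11.21 kΩ, R_upper = (1−x)·R_p = 7.888 kΩ.
Lower segment in parallel with the load: 11.21 ‖ 100 = 10.08 kΩ.
V_out = 15.6 × 10.08/(7.888 + 10.08) = 8.752 V.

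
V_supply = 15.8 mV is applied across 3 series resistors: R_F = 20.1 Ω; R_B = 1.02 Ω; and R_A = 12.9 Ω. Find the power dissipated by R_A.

Series current I = V_supply/ΣR = 15.8/34.02 = 0.4644 mA.
P(R_A) = I²·R_A = (0.4644)² × 12.9 = 2.783 µW.

P ≈ 2.78 µW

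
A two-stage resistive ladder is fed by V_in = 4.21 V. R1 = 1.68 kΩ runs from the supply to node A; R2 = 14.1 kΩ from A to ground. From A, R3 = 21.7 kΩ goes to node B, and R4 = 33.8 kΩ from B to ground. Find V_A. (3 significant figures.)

V_A ≈ 3.66 V

The second stage (R3 + R4 = 55.50 kΩ) loads node A in parallel with R2.
R2 ‖ (R3+R4) = 11.24 kΩ.
V_A = 4.21 × 11.24/(1.68 + 11.24) = 3.663 V.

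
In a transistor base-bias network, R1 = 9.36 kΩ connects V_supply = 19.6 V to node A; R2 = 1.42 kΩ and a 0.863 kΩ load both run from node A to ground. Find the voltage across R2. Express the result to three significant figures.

R2 ‖ R_L = (1.42 × 0.863)/(1.42 + 0.863) = 0.5368 kΩ.
Then V_out = V_supply · R2'/(R1 + R2') = 19.6 × 0.5368/9.897 = 1.063 V.

V_out ≈ 1.06 V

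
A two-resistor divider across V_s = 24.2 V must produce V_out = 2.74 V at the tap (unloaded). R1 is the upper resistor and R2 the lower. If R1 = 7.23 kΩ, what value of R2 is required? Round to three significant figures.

R2 ≈ 0.923 kΩ

Required fraction k = V_out/V_s = 0.1132.
R2 = R1 · 0.1132/(1 − 0.1132) = 0.9231 kΩ.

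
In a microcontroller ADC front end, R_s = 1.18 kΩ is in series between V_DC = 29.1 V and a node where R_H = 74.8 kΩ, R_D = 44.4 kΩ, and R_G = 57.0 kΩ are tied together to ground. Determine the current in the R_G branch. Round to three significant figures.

I ≈ 0.480 mA

Parallel bank: R_p = 1/(1/74.8 + 1/44.4 + 1/57.0) = 18.71 kΩ.
V_A = 29.1 × 18.71/19.89 = 27.37 V.
I(R_G) = V_A / R_G = 27.37/57.0 = 0.4802 mA.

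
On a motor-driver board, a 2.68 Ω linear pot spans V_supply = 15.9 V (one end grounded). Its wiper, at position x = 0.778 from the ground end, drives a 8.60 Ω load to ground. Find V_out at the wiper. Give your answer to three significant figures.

Lower segment x·R_p = 2.085 Ω; upper segment (1−x)·R_p = 0.5950 Ω.
Lower segment in parallel with the load: 2.085 ‖ 8.60 = 1.678 Ω.
Then V_out = V_supply · 1.678/(0.5950 + 1.678) = 11.74 V.

V_out ≈ 11.7 V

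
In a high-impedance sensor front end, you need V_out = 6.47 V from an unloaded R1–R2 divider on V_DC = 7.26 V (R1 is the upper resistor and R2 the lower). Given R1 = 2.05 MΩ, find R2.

R2 ≈ 16.8 MΩ

Required fraction k = V_out/V_DC = 0.8912.
So R2 = R1 · V_out/(V_DC − V_out) = 2.05 × 6.47/(7.26 − 6.47) = 2.05 × 8.190 = 16.79 MΩ.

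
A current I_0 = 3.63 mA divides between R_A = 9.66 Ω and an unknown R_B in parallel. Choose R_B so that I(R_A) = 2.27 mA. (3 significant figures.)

R_B ≈ 16.1 Ω

Two-branch current divider: I_A = I_0 · R_B/(R_A + R_B).
2.27/3.63 = R_B/(R_A + R_B) → R_B = R_A · (0.6253)/(1 − 0.6253) = 9.66 × 1.669 = 16.12 Ω.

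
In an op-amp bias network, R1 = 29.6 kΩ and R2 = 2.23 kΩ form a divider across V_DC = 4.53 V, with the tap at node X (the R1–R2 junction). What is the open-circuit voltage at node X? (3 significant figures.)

V_th ≈ 0.317 V

Open-circuit (no load on X): V_th = V_DC · R2/(R1 + R2) = 4.53 × 2.23/(29.60 + 2.23) = 0.3174 V.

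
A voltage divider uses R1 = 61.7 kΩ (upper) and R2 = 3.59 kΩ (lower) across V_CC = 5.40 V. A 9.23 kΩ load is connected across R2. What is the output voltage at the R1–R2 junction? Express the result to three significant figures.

R2 ‖ R_L = (3.59 × 9.23)/(3.59 + 9.23) = 2.585 kΩ.
Then V_out = V_CC · R2'/(R1 + R2') = 5.40 × 2.585/64.28 = 0.2171 V.

V_out ≈ 0.217 V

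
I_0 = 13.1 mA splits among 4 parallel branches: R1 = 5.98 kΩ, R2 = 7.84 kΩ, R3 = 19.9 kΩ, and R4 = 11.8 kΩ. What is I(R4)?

I ≈ 2.58 mA

ΣG = 1/5.98 + 1/7.84 + 1/19.9 + 1/11.8 = 0.4298.
By the current-divider rule, I = I_0 · G_k/ΣG = 13.1 × 0.1972 = 2.583 mA.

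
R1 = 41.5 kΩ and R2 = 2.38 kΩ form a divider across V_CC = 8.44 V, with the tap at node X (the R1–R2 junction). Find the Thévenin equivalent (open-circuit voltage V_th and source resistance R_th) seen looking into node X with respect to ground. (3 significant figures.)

V_th ≈ 0.458 V, R_th ≈ 2.25 kΩ

Open-circuit (no load on X): V_th = V_CC · R2/(R1 + R2) = 8.44 × 2.38/(41.50 + 2.38) = 0.4578 V.
With V_CC suppressed (replaced by a short), R_th = R1 ‖ R2 = (41.50 × 2.38)/(41.50 + 2.38) = 2.251 kΩ.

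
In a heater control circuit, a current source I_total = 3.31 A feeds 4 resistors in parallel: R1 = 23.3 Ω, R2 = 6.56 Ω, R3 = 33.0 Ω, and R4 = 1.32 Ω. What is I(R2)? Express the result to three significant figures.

Total conductance ΣG = 1/23.3 + 1/6.56 + 1/33.0 + 1/1.32 = 0.9832 (units of 1/Ω).
Current divider: I(R2) = I_total · G_k/ΣG = 3.31 × (0.1524/0.9832) = 3.31 × 0.1550 = 0.5132 A.

I ≈ 0.513 A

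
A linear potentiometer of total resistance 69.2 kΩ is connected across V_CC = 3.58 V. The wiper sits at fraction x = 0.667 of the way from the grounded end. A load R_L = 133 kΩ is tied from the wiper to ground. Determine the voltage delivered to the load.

V_out ≈ 2.14 V

Split the track: R_lower = x·R_p = 46.16 kΩ, R_upper = (1−x)·R_p = 23.04 kΩ.
R_L loads the lower segment: effective lower R = 34.27 kΩ.
Loaded-divider output: V_out = 3.58 × 0.5979 = 2.140 V.
(Unloaded: V_out = x·V_CC = 2.39 V.)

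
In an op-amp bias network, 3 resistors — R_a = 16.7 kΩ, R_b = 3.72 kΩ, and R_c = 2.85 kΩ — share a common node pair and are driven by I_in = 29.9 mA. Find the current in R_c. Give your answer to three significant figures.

I ≈ 15.4 mA

Total conductance ΣG = 1/16.7 + 1/3.72 + 1/2.85 = 0.6796 (units of 1/kΩ).
R_c takes the fraction G_k/ΣG = 0.3509/0.6796 = 0.5163, so I = 29.9 × 0.5163 = 15.44 mA.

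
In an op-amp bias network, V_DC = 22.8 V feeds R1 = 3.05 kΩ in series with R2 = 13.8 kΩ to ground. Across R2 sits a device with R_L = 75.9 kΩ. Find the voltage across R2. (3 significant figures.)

V_out ≈ 18.1 V

The load sits in parallel with R2, giving an effective lower resistance R2' = R2·R_L/(R2+R_L) = 11.68 kΩ.
Voltage divider with the loaded lower leg: V_out = 22.8 × 11.68/(3.05 + 11.68) = 22.8 × 0.7929 = 18.08 V.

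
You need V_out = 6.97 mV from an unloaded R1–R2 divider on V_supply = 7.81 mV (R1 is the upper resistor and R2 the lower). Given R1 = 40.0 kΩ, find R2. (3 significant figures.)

Required fraction k = V_out/V_supply = 0.8924.
R2 = R1 · 0.8924/(1 − 0.8924) = 331.9 kΩ.

R2 ≈ 332 kΩ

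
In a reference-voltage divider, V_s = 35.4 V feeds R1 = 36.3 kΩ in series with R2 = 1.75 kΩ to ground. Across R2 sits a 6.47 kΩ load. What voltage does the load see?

R2 ‖ R_L = (1.75 × 6.47)/(1.75 + 6.47) = 1.377 kΩ.
Voltage divider with the loaded lower leg: V_out = 35.4 × 1.377/(36.3 + 1.377) = 35.4 × 0.03656 = 1.294 V.
(Unloaded it would be 1.63 V; the load pulls it down.)

V_out ≈ 1.29 V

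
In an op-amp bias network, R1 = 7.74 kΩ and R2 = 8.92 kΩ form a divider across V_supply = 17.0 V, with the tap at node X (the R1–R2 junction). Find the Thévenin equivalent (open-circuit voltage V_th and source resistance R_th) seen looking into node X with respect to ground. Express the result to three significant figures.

Open-circuit (no load on X): V_th = V_supply · R2/(R1 + R2) = 17.0 × 8.92/(7.740 + 8.92) = 9.102 V.
With V_supply suppressed (replaced by a short), R_th = R1 ‖ R2 = (7.740 × 8.92)/(7.740 + 8.92) = 4.144 kΩ.

V_th ≈ 9.10 V, R_th ≈ 4.14 kΩ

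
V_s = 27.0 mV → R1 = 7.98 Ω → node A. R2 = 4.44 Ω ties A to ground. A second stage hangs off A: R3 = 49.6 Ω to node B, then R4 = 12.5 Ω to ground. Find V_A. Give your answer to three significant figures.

Node A sees R2 in parallel with the series input of stage 2, R3 + R4 = 62.10 Ω.
Effective lower resistance at A: R2 ‖ 62.10 = 4.144 Ω.
So V_A = 27.0 × 0.3418 = 9.228 mV.

V_A ≈ 9.23 mV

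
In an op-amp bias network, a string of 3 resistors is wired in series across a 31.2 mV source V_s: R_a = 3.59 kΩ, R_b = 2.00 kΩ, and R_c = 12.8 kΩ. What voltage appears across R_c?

V ≈ 21.7 mV

Total series resistance ΣR = 3.59 + 2.00 + 12.8 = 18.39 kΩ.
By the voltage-divider rule, V = 31.2 × 12.80/18.39 = 21.72 mV.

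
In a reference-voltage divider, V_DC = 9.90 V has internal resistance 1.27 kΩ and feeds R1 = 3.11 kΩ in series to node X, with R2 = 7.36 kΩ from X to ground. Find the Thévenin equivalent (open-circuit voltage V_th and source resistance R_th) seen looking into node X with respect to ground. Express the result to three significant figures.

V_th ≈ 6.21 V, R_th ≈ 2.75 kΩ

R1' = 1.27 + 3.11 = 4.380 kΩ (source resistance + R1).
With X open, the divider is unloaded: V_th = 9.90 × 7.36/11.74 = 6.206 V.
With V_DC suppressed (replaced by a short), R_th = R1' ‖ R2 = (4.380 × 7.36)/(4.380 + 7.36) = 2.746 kΩ.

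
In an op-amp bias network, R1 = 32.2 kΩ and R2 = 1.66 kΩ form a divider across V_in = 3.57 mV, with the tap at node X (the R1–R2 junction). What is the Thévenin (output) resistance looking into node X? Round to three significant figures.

Zeroing V_in shorts the top of R1 to ground, so R_th = R1 ‖ R2 = 1.579 kΩ.

R_th ≈ 1.58 kΩ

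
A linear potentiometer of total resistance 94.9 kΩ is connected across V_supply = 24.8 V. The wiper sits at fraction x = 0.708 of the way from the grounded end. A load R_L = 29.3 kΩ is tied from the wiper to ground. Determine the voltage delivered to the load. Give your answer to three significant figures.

V_out ≈ 10.5 V

The pot divides into 27.71 kΩ above the wiper and 67.19 kΩ below.
Lower segment in parallel with the load: 67.19 ‖ 29.3 = 20.40 kΩ.
Then V_out = V_supply · 20.40/(27.71 + 20.40) = 10.52 V.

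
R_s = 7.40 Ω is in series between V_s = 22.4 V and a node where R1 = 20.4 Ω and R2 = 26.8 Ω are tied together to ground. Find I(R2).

Parallel bank: R_p = 1/(1/20.4 + 1/26.8) = 11.58 Ω.
Node voltage V_A = V_s · R_p/(R_s + R_p) = 22.4 × 0.6102 = 13.67 V.
Branch current I = V_A/R2 = 13.67/26.8 = 0.5100 A.
(Equivalently: I_total = 1.180 A, then current-divider fraction G_k/ΣG = 0.4322.)

I ≈ 0.510 A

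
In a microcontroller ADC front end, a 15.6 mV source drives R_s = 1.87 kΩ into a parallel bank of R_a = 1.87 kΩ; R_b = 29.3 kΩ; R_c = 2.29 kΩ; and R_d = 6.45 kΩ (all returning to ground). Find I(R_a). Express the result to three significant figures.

Equivalent of the parallel group: R_p = 0.8616 kΩ.
V_A by voltage divider: V_A = 15.6 × 0.8616/(1.87 + 0.8616) = 4.921 mV.
I(R_a) = V_A / R_a = 4.921/1.87 = 2.631 µA.

I ≈ 2.63 µA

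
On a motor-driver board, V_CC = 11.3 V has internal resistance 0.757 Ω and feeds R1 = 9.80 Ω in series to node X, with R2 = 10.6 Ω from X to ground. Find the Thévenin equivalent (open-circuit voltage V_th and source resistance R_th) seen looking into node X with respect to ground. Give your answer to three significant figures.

V_th ≈ 5.66 V, R_th ≈ 5.29 Ω

R1' = 0.757 + 9.80 = 10.56 Ω (source resistance + R1).
V_th is the unloaded tap voltage: V_CC · R2/(R1'+R2) = 11.3 × 0.5010 = 5.661 V.
Zeroing V_CC shorts the top of R1' to ground, so R_th = R1' ‖ R2 = 5.289 Ω.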